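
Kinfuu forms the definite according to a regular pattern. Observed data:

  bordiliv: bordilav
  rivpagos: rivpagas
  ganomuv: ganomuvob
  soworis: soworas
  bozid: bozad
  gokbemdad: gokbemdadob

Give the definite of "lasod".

lasad

bordiliv and ganomuv both end in -v yet inflect differently (bordilav, ganomuvob), so the final letter is not what conditions the rule; the last vowel is.
"lasod" has last vowel 'o'. The one such stem in the data (rivpagos → rivpagas) changes the last vowel to 'a' (as do soworis, bordiliv), so the same rule applies.
So lasod → lasad.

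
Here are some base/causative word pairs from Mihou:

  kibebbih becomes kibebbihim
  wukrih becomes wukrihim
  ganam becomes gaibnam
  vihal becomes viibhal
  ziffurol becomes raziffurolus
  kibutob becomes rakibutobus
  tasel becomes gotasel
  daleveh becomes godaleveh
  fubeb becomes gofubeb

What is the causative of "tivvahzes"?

vihal and ziffurol both end in -l yet inflect differently (viibhal, raziffurolus), so the final letter is not what conditions the rule; the last vowel is.
"tivvahzes" has last vowel 'e'. The stems whose last vowel is 'e' (tasel → gotasel, daleveh → godaleveh, fubeb → gofubeb) add the prefix go-.
The other patterns: stems whose last vowel is 'i' add -im; stems whose last vowel is 'a' insert -ib- after the first vowel; stems whose last vowel is 'o' add ra- … -us around the stem.
So tivvahzes → gotivvahzes.

gotivvahzes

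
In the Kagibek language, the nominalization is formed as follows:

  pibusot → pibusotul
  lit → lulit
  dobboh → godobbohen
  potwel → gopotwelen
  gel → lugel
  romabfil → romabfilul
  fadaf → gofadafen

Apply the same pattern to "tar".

gel and potwel both end in -l yet inflect differently (lugel, gopotwelen), so the final letter is not what conditions the rule; the number of vowels is.
"tar" has 1 vowel. The stems with 1 vowel (lit → lulit, gel → lugel) add the prefix lu-.
The other patterns: stems with 2 vowels add go- … -en around the stem; stems with 3 vowels add -ul.
So tar → lutar.

lutar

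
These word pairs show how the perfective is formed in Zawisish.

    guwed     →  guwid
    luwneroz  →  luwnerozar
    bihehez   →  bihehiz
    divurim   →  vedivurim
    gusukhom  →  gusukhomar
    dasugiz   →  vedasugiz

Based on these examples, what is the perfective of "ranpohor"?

ranpohorar

dasugiz and luwneroz both end in -z yet inflect differently (vedasugiz, luwnerozar), so the final letter is not what conditions the rule; the last vowel is.
"ranpohor" has last vowel 'o'. The stems whose last vowel is 'o' (luwneroz → luwnerozar, gusukhom → gusukhomar) add -ar.
The other patterns: stems whose last vowel is 'i' add the prefix ve-; stems whose last vowel is 'e' change the last vowel to 'i'.
So ranpohor → ranpohorar.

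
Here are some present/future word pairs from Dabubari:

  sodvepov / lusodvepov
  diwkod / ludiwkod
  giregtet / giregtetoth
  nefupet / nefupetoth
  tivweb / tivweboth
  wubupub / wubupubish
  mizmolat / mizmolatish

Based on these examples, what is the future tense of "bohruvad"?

tivweb and wubupub both end in -b yet inflect differently (tivweboth, wubupubish), so the final letter is not what conditions the rule; the last vowel is.
"bohruvad" has last vowel 'a'. The one such stem in the data (mizmolat → mizmolatish) adds -ish, so the same rule applies.
The other patterns: stems whose last vowel is 'o' add the prefix lu-; stems whose last vowel is 'e' add -oth.
So bohruvad → bohruvadish.

bohruvadish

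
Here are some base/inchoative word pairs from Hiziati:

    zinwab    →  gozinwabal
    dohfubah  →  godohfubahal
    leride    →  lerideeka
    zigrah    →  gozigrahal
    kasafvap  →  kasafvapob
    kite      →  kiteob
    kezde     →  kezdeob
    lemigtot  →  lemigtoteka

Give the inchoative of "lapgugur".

lapgugureka

kite and leride both end in -e yet inflect differently (kiteob, lerideeka), so the final letter is not what conditions the rule; the first letter is.
"lapgugur" begins with l-. The stems beginning with l- (leride → lerideeka, lemigtot → lemigtoteka) add -eka.
The other patterns: stems beginning with k- add -ob; stems beginning with d- or z- add go- … -al around the stem.
So lapgugur → lapgugureka.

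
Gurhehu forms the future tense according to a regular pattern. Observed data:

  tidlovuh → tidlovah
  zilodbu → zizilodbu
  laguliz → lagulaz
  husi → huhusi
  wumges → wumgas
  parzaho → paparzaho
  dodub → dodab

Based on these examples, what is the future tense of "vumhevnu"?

"vumhevnu" ends in a vowel. The stems ending in a vowel (zilodbu → zizilodbu, parzaho → paparzaho, husi → huhusi) repeat the first consonant+vowel as a prefix.
The other pattern: stems ending in a consonant change the last vowel to 'a'.
So vumhevnu → vuvumhevnu.

vuvumhevnu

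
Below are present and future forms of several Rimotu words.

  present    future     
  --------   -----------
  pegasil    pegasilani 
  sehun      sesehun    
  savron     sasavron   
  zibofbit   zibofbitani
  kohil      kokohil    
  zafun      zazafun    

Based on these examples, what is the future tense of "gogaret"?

gogaretani

kohil and pegasil both end in -l yet inflect differently (kokohil, pegasilani), so the final letter is not what conditions the rule; the number of vowels is.
"gogaret" has 3 vowels. The stems with 3 vowels (pegasil → pegasilani, zibofbit → zibofbitani) add -ani.
So gogaret → gogaretani.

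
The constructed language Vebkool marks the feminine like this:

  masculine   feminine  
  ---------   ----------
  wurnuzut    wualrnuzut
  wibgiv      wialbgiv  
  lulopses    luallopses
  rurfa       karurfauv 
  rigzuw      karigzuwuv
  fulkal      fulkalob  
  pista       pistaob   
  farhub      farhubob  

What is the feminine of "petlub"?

petlubob

rurfa and pista both end in -a yet inflect differently (karurfauv, pistaob), so the final letter is not what conditions the rule; the first letter is.
"petlub" begins with p-. The one such stem in the data (pista → pistaob) adds -ob, so the same rule applies.
The other patterns: stems beginning with l- or w- insert -al- after the first vowel; stems beginning with r- add ka- … -uv around the stem.
So petlub → petlubob.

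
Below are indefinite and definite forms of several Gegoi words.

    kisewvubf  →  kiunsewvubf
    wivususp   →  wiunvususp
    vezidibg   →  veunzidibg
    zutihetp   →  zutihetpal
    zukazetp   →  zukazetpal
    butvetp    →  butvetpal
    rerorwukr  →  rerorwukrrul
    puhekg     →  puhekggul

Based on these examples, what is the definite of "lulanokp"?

lulanokppul

wivususp and zutihetp both end in -p yet inflect differently (wiunvususp, zutihetpal), so the final letter is not what conditions the rule; the second-to-last letter is.
"lulanokp" has second-to-last letter 'k'. The stems whose second-to-last letter is 'k' (rerorwukr → rerorwukrrul, puhekg → puhekggul) double the final consonant and add -ul.
So lulanokp → lulanokppul.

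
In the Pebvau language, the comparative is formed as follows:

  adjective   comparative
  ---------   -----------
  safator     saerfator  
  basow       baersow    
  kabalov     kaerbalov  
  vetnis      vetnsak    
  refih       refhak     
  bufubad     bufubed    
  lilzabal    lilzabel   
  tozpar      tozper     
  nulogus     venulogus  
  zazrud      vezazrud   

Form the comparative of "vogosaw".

vogosew

"vogosaw" has last vowel 'a'. The stems whose last vowel is 'a' (bufubad → bufubed, lilzabal → lilzabel, tozpar → tozper) change the last vowel to 'e'.
So vogosaw → vogosew.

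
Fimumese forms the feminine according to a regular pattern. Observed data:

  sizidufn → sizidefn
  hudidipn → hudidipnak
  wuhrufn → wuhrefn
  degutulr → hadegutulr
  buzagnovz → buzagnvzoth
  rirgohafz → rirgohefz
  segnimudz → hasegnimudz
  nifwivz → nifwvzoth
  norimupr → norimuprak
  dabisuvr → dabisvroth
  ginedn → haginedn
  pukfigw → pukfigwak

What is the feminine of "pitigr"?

pitigrak

"pitigr" has second-to-last letter 'g'. The one such stem in the data (pukfigw → pukfigwak) adds -ak, so the same rule applies.
The other patterns: stems whose second-to-last letter is 'f' change the last vowel to 'e'; stems whose second-to-last letter is 'd' or 'l' add the prefix ha-; stems whose second-to-last letter is 'v' delete the last vowel and add -oth.
So pitigr → pitigrak.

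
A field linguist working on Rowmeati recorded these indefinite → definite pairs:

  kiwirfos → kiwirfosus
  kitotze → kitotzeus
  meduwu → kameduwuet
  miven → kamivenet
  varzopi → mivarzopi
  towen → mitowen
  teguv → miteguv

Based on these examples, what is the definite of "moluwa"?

kamoluwaet

miven and towen both end in -n yet inflect differently (kamivenet, mitowen), so the final letter is not what conditions the rule; the first letter is.
"moluwa" begins with m-. The stems beginning with m- (meduwu → kameduwuet, miven → kamivenet) add ka- … -et around the stem.
The other patterns: stems beginning with k- add -us; stems beginning with t- or v- add the prefix mi-.
So moluwa → kamoluwaet.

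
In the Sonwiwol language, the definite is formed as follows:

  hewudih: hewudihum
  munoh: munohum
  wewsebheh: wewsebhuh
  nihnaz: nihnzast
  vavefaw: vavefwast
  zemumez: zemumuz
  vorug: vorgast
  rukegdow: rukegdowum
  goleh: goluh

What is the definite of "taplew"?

tapluw

nihnaz and zemumez both end in -z yet inflect differently (nihnzast, zemumuz), so the final letter is not what conditions the rule; the last vowel is.
"taplew" has last vowel 'e'. The stems whose last vowel is 'e' (goleh → goluh, wewsebheh → wewsebhuh, zemumez → zemumuz) change the last vowel to 'u'.
The other patterns: stems whose last vowel is 'a' or 'u' delete the last vowel and add -ast; stems whose last vowel is 'i' or 'o' add -um.
So taplew → tapluw.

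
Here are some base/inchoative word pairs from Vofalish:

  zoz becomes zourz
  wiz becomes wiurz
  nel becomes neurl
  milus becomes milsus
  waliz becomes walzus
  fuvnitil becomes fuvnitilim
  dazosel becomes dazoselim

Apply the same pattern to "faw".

faurw

zoz and waliz both end in -z yet inflect differently (zourz, walzus), so the final letter is not what conditions the rule; the number of vowels is.
"faw" has 1 vowel. The stems with 1 vowel (zoz → zourz, wiz → wiurz, nel → neurl) insert -ur- after the first vowel.
The other patterns: stems with 2 vowels delete the last vowel and add -us; stems with 3 vowels add -im.
So faw → faurw.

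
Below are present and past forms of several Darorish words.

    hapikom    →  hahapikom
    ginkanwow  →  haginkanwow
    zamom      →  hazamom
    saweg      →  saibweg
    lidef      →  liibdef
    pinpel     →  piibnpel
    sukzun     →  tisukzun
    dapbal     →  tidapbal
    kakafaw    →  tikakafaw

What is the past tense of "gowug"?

pinpel and dapbal both end in -l yet inflect differently (piibnpel, tidapbal), so the final letter is not what conditions the rule; the last vowel is.
"gowug" has last vowel 'u'. The one such stem in the data (sukzun → tisukzun) adds the prefix ti-, so the same rule applies.
So gowug → tigowug.

tigowug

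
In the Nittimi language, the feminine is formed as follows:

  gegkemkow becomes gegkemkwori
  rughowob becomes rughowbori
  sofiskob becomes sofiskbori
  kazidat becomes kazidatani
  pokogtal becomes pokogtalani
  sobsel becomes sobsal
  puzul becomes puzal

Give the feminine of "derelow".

derelwori

pokogtal and sobsel both end in -l yet inflect differently (pokogtalani, sobsal), so the final letter is not what conditions the rule; the last vowel is.
"derelow" has last vowel 'o'. The stems whose last vowel is 'o' (gegkemkow → gegkemkwori, rughowob → rughowbori, sofiskob → sofiskbori) delete the last vowel and add -ori.
The other patterns: stems whose last vowel is 'a' add -ani; stems whose last vowel is 'e' or 'u' change the last vowel to 'a'.
So derelow → derelwori.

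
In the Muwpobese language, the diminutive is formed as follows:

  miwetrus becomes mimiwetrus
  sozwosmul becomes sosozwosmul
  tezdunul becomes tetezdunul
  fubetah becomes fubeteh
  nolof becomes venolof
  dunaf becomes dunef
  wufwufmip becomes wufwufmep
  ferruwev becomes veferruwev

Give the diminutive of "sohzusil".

nolof and dunaf both end in -f yet inflect differently (venolof, dunef), so the final letter is not what conditions the rule; the last vowel is.
"sohzusil" has last vowel 'i'. The one such stem in the data (wufwufmip → wufwufmep) changes the last vowel to 'e' (as do fubetah, dunaf), so the same rule applies.
So sohzusil → sohzusel.

sohzusel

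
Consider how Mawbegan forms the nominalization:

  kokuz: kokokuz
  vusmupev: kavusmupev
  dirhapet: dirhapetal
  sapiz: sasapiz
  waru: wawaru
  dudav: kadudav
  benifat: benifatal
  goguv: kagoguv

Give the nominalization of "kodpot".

"kodpot" ends in -t. The stems ending in -t (dirhapet → dirhapetal, benifat → benifatal) add -al.
So kodpot → kodpotal.

kodpotal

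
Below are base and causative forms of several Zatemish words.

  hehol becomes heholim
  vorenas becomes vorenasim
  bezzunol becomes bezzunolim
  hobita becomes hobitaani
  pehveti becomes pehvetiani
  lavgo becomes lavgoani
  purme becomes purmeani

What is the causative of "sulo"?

bezzunol and lavgo both have last vowel 'o' yet inflect differently (bezzunolim, lavgoani), so the last vowel is not what conditions the rule; whether the stem ends in a vowel or a consonant is.
"sulo" ends in a vowel. The stems ending in a vowel (purme → purmeani, lavgo → lavgoani, hobita → hobitaani) add -ani.
So sulo → suloani.

suloani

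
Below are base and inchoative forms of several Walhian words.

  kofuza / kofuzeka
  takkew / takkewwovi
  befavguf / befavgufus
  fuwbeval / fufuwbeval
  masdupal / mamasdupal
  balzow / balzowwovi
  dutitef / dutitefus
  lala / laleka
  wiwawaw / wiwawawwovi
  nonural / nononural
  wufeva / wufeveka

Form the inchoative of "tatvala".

"tatvala" ends in -a. The stems ending in -a (wufeva → wufeveka, kofuza → kofuzeka, lala → laleka) drop the final letter and add -eka.
The other patterns: stems ending in -l repeat the first consonant+vowel as a prefix; stems ending in -f add -us; stems ending in -w double the final consonant and add -ovi.
So tatvala → tatvaleka.

tatvaleka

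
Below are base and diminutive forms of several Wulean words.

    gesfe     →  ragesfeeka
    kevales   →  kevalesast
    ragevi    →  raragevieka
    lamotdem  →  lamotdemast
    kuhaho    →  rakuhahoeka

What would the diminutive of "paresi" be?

raparesieka

"paresi" ends in a vowel. The stems ending in a vowel (ragevi → raragevieka, kuhaho → rakuhahoeka, gesfe → ragesfeeka) add ra- … -eka around the stem.
The other pattern: stems ending in a consonant add -ast.
So paresi → raparesieka.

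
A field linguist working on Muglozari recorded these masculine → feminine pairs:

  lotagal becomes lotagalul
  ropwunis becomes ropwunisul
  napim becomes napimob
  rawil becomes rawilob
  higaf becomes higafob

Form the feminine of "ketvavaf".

lotagal and rawil both end in -l yet inflect differently (lotagalul, rawilob), so the final letter is not what conditions the rule; the number of vowels is.
"ketvavaf" has 3 vowels. The stems with 3 vowels (lotagal → lotagalul, ropwunis → ropwunisul) add -ul.
So ketvavaf → ketvavaful.

ketvavaful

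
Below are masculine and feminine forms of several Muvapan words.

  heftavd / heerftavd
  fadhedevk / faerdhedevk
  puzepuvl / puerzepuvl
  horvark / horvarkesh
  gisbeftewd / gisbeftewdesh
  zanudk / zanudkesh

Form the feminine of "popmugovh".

poerpmugovh

fadhedevk and horvark both end in -k yet inflect differently (faerdhedevk, horvarkesh), so the final letter is not what conditions the rule; the second-to-last letter is.
"popmugovh" has second-to-last letter 'v'. The stems whose second-to-last letter is 'v' (heftavd → heerftavd, fadhedevk → faerdhedevk, puzepuvl → puerzepuvl) insert -er- after the first vowel.
The other pattern: stems whose second-to-last letter is 'd', 'r' or 'w' add -esh.
So popmugovh → poerpmugovh.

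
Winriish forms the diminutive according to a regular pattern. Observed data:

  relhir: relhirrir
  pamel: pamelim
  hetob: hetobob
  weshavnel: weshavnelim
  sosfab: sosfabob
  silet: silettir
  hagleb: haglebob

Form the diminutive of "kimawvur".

hagleb and silet both have last vowel 'e' yet inflect differently (haglebob, silettir), so the last vowel is not what conditions the rule; the final letter is.
"kimawvur" ends in -r. The one such stem in the data (relhir → relhirrir) doubles the final consonant and adds -ir (as does silet), so the same rule applies.
The other patterns: stems ending in -b add -ob; stems ending in -l add -im.
So kimawvur → kimawvurrir.

kimawvurrir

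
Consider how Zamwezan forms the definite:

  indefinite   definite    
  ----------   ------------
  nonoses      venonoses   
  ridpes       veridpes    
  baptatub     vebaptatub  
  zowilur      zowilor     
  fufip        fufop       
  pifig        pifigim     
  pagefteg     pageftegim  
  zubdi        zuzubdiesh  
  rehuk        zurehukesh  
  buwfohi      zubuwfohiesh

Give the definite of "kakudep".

kakudop

baptatub and zowilur both have last vowel 'u' yet inflect differently (vebaptatub, zowilor), so the last vowel is not what conditions the rule; the final letter is.
"kakudep" ends in -p. The one such stem in the data (fufip → fufop) changes the last vowel to 'o' (as does zowilur), so the same rule applies.
The other patterns: stems ending in -b or -s add the prefix ve-; stems ending in -g add -im; stems ending in -i or -k add zu- … -esh around the stem.
So kakudep → kakudop.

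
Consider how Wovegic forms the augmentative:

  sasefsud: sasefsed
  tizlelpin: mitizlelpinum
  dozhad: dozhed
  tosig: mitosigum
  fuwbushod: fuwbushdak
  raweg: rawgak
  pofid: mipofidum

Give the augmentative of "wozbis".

fuwbushod and dozhad both end in -d yet inflect differently (fuwbushdak, dozhed), so the final letter is not what conditions the rule; the last vowel is.
"wozbis" has last vowel 'i'. The stems whose last vowel is 'i' (tosig → mitosigum, pofid → mipofidum, tizlelpin → mitizlelpinum) add mi- … -um around the stem.
The other patterns: stems whose last vowel is 'e' or 'o' delete the last vowel and add -ak; stems whose last vowel is 'a' or 'u' change the last vowel to 'e'.
So wozbis → miwozbisum.

miwozbisum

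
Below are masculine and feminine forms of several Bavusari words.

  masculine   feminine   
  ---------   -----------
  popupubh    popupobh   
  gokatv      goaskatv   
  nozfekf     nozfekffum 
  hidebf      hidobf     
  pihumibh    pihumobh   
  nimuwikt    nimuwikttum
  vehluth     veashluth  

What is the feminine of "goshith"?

"goshith" has second-to-last letter 't'. The stems whose second-to-last letter is 't' (gokatv → goaskatv, vehluth → veashluth) insert -as- after the first vowel.
So goshith → goasshith.

goasshith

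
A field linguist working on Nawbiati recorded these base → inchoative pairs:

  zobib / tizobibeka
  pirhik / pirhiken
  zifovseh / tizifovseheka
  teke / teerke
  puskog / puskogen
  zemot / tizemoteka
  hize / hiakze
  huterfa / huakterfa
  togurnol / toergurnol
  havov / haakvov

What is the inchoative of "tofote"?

toerfote

hize and teke both end in -e yet inflect differently (hiakze, teerke), so the final letter is not what conditions the rule; the first letter is.
"tofote" begins with t-. The stems beginning with t- (teke → teerke, togurnol → toergurnol) insert -er- after the first vowel.
So tofote → toerfote.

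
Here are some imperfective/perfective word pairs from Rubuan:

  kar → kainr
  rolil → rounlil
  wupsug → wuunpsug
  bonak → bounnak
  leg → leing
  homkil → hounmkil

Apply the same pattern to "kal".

leg and wupsug both end in -g yet inflect differently (leing, wuunpsug), so the final letter is not what conditions the rule; the number of vowels is.
"kal" has 1 vowel. The stems with 1 vowel (leg → leing, kar → kainr) insert -in- after the first vowel.
So kal → kainl.

kainl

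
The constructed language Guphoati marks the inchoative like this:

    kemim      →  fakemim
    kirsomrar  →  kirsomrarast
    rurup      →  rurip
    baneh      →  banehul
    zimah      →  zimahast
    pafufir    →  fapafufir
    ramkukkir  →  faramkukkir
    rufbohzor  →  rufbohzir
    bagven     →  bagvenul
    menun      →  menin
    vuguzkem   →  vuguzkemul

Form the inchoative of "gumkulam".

kemim and vuguzkem both end in -m yet inflect differently (fakemim, vuguzkemul), so the final letter is not what conditions the rule; the last vowel is.
"gumkulam" has last vowel 'a'. The stems whose last vowel is 'a' (zimah → zimahast, kirsomrar → kirsomrarast) add -ast.
So gumkulam → gumkulamast.

gumkulamast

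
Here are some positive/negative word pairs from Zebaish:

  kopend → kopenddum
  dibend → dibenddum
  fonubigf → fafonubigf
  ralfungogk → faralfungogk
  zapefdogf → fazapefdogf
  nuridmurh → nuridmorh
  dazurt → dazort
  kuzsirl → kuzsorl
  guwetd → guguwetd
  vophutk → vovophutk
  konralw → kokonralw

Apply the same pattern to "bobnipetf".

kopend and guwetd both end in -d yet inflect differently (kopenddum, guguwetd), so the final letter is not what conditions the rule; the second-to-last letter is.
"bobnipetf" has second-to-last letter 't'. The stems whose second-to-last letter is 't' (guwetd → guguwetd, vophutk → vovophutk) repeat the first consonant+vowel as a prefix.
So bobnipetf → bobobnipetf.

bobobnipetf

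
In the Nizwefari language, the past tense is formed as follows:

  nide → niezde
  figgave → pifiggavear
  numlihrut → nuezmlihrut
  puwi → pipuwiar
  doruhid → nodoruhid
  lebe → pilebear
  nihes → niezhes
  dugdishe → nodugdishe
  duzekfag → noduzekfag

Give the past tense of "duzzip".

dugdishe and nide both end in -e yet inflect differently (nodugdishe, niezde), so the final letter is not what conditions the rule; the first letter is.
"duzzip" begins with d-. The stems beginning with d- (doruhid → nodoruhid, dugdishe → nodugdishe, duzekfag → noduzekfag) add the prefix no-.
The other patterns: stems beginning with n- insert -ez- after the first vowel; stems beginning with f-, l- or p- add pi- … -ar around the stem.
So duzzip → noduzzip.

noduzzip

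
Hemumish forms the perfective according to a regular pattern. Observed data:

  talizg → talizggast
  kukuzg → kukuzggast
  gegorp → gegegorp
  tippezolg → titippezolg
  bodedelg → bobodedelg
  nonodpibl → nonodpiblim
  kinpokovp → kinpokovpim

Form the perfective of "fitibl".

talizg and tippezolg both end in -g yet inflect differently (talizggast, titippezolg), so the final letter is not what conditions the rule; the second-to-last letter is.
"fitibl" has second-to-last letter 'b'. The one such stem in the data (nonodpibl → nonodpiblim) adds -im, so the same rule applies.
The other patterns: stems whose second-to-last letter is 'z' double the final consonant and add -ast; stems whose second-to-last letter is 'l' or 'r' repeat the first consonant+vowel as a prefix.
So fitibl → fitiblim.

fitiblim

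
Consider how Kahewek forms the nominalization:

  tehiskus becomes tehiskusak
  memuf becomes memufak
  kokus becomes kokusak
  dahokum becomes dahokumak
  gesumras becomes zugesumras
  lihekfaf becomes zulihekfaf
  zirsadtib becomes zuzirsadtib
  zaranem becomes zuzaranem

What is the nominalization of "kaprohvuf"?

kaprohvufak

tehiskus and gesumras both end in -s yet inflect differently (tehiskusak, zugesumras), so the final letter is not what conditions the rule; the last vowel is.
"kaprohvuf" has last vowel 'u'. The stems whose last vowel is 'u' (tehiskus → tehiskusak, memuf → memufak, kokus → kokusak) add -ak.
The other pattern: stems whose last vowel is 'a', 'e' or 'i' add the prefix zu-.
So kaprohvuf → kaprohvufak.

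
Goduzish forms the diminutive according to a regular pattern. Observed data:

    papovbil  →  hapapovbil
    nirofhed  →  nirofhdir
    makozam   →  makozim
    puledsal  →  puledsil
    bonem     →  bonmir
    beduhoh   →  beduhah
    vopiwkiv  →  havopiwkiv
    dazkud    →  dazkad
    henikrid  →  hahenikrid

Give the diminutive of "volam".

henikrid and nirofhed both end in -d yet inflect differently (hahenikrid, nirofhdir), so the final letter is not what conditions the rule; the last vowel is.
"volam" has last vowel 'a'. The stems whose last vowel is 'a' (puledsal → puledsil, makozam → makozim) change the last vowel to 'i'.
So volam → volim.

volim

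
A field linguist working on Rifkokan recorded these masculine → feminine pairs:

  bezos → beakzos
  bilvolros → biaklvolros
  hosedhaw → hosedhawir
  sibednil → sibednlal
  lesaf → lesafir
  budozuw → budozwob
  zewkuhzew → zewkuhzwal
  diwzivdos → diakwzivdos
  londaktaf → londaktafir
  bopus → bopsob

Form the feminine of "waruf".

budozuw and hosedhaw both end in -w yet inflect differently (budozwob, hosedhawir), so the final letter is not what conditions the rule; the last vowel is.
"waruf" has last vowel 'u'. The stems whose last vowel is 'u' (budozuw → budozwob, bopus → bopsob) delete the last vowel and add -ob.
The other patterns: stems whose last vowel is 'a' add -ir; stems whose last vowel is 'o' insert -ak- after the first vowel; stems whose last vowel is 'e' or 'i' delete the last vowel and add -al.
So waruf → warfob.

warfob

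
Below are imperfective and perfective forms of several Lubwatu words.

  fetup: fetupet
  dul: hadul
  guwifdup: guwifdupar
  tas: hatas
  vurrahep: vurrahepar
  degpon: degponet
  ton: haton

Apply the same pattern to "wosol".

"wosol" has 2 vowels. The stems with 2 vowels (degpon → degponet, fetup → fetupet) add -et.
So wosol → wosolet.

wosolet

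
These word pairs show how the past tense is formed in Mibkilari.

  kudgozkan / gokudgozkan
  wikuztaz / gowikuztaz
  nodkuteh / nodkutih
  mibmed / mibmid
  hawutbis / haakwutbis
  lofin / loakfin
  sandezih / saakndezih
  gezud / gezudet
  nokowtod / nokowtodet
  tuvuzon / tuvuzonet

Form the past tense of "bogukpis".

kudgozkan and lofin both end in -n yet inflect differently (gokudgozkan, loakfin), so the final letter is not what conditions the rule; the last vowel is.
"bogukpis" has last vowel 'i'. The stems whose last vowel is 'i' (hawutbis → haakwutbis, lofin → loakfin, sandezih → saakndezih) insert -ak- after the first vowel.
The other patterns: stems whose last vowel is 'a' add the prefix go-; stems whose last vowel is 'e' change the last vowel to 'i'; stems whose last vowel is 'o' or 'u' add -et.
So bogukpis → boakgukpis.

boakgukpis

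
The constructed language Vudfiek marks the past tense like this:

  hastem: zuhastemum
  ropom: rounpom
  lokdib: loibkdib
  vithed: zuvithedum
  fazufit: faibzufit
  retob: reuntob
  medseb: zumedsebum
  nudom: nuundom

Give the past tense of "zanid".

nudom and hastem both end in -m yet inflect differently (nuundom, zuhastemum), so the final letter is not what conditions the rule; the last vowel is.
"zanid" has last vowel 'i'. The stems whose last vowel is 'i' (fazufit → faibzufit, lokdib → loibkdib) insert -ib- after the first vowel.
The other patterns: stems whose last vowel is 'o' insert -un- after the first vowel; stems whose last vowel is 'e' add zu- … -um around the stem.
So zanid → zaibnid.

zaibnid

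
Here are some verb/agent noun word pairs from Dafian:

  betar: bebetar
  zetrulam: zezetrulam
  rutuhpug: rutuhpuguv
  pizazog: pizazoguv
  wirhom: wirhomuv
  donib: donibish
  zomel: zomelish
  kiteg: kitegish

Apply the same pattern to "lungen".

zetrulam and wirhom both end in -m yet inflect differently (zezetrulam, wirhomuv), so the final letter is not what conditions the rule; the last vowel is.
"lungen" has last vowel 'e'. The stems whose last vowel is 'e' (zomel → zomelish, kiteg → kitegish) add -ish.
The other patterns: stems whose last vowel is 'a' repeat the first consonant+vowel as a prefix; stems whose last vowel is 'o' or 'u' add -uv.
So lungen → lungenish.

lungenish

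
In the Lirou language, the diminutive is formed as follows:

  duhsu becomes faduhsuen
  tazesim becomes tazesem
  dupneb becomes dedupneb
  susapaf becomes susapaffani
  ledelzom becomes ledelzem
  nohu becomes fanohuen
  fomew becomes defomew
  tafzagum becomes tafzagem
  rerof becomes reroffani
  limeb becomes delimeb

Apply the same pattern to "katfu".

fakatfuen

nohu and tafzagum both have last vowel 'u' yet inflect differently (fanohuen, tafzagem), so the last vowel is not what conditions the rule; the final letter is.
"katfu" ends in -u. The stems ending in -u (nohu → fanohuen, duhsu → faduhsuen) add fa- … -en around the stem.
The other patterns: stems ending in -m change the last vowel to 'e'; stems ending in -f double the final consonant and add -ani; stems ending in -b or -w add the prefix de-.
So katfu → fakatfuen.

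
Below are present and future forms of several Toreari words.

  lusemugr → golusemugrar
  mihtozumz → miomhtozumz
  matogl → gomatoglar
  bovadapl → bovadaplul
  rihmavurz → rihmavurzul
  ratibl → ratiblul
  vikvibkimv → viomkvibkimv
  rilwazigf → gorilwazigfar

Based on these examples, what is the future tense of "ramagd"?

goramagdar

matogl and ratibl both end in -l yet inflect differently (gomatoglar, ratiblul), so the final letter is not what conditions the rule; the second-to-last letter is.
"ramagd" has second-to-last letter 'g'. The stems whose second-to-last letter is 'g' (rilwazigf → gorilwazigfar, lusemugr → golusemugrar, matogl → gomatoglar) add go- … -ar around the stem.
The other patterns: stems whose second-to-last letter is 'm' insert -om- after the first vowel; stems whose second-to-last letter is 'b', 'p' or 'r' add -ul.
So ramagd → goramagdar.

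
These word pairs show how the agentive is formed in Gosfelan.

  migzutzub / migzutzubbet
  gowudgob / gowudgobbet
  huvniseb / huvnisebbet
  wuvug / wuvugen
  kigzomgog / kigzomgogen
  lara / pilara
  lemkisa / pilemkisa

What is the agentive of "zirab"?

migzutzub and wuvug both have last vowel 'u' yet inflect differently (migzutzubbet, wuvugen), so the last vowel is not what conditions the rule; the final letter is.
"zirab" ends in -b. The stems ending in -b (migzutzub → migzutzubbet, gowudgob → gowudgobbet, huvniseb → huvnisebbet) double the final consonant and add -et.
So zirab → zirabbet.

zirabbet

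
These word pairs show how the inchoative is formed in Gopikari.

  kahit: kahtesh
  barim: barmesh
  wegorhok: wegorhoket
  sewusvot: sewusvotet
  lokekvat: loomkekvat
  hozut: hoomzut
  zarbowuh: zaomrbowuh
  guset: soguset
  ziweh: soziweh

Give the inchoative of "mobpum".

moombpum

kahit and sewusvot both end in -t yet inflect differently (kahtesh, sewusvotet), so the final letter is not what conditions the rule; the last vowel is.
"mobpum" has last vowel 'u'. The stems whose last vowel is 'u' (hozut → hoomzut, zarbowuh → zaomrbowuh) insert -om- after the first vowel.
So mobpum → moombpum.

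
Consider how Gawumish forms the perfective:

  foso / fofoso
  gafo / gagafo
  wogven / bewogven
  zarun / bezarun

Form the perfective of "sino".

sisino

foso and wogven both have 2 vowels yet inflect differently (fofoso, bewogven), so the number of vowels is not what conditions the rule; the final letter is.
"sino" ends in -o. The stems ending in -o (foso → fofoso, gafo → gagafo) repeat the first consonant+vowel as a prefix.
The other pattern: stems ending in -n add the prefix be-.
So sino → sisino.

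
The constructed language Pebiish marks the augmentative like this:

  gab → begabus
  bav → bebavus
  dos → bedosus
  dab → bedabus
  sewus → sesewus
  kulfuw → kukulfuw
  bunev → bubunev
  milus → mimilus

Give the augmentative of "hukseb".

huhukseb

"hukseb" has 2 vowels. The stems with 2 vowels (sewus → sesewus, kulfuw → kukulfuw, bunev → bubunev) repeat the first consonant+vowel as a prefix.
So hukseb → huhukseb.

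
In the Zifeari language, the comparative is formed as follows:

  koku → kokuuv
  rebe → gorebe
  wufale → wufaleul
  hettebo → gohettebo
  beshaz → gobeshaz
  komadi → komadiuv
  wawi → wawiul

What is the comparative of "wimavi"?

komadi and wawi both end in -i yet inflect differently (komadiuv, wawiul), so the final letter is not what conditions the rule; the first letter is.
"wimavi" begins with w-. The stems beginning with w- (wufale → wufaleul, wawi → wawiul) add -ul.
The other patterns: stems beginning with k- add -uv; stems beginning with b-, h- or r- add the prefix go-.
So wimavi → wimaviul.

wimaviul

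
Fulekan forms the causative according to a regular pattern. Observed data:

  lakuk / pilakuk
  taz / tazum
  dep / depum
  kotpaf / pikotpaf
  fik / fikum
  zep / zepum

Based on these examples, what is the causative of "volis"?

fik and lakuk both end in -k yet inflect differently (fikum, pilakuk), so the final letter is not what conditions the rule; the number of vowels is.
"volis" has 2 vowels. The stems with 2 vowels (lakuk → pilakuk, kotpaf → pikotpaf) add the prefix pi-.
So volis → pivolis.

pivolis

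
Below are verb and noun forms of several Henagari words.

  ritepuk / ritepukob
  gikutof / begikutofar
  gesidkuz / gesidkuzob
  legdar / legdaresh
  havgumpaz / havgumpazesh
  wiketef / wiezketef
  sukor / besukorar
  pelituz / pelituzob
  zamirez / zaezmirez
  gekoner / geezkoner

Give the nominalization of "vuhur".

gesidkuz and zamirez both end in -z yet inflect differently (gesidkuzob, zaezmirez), so the final letter is not what conditions the rule; the last vowel is.
"vuhur" has last vowel 'u'. The stems whose last vowel is 'u' (ritepuk → ritepukob, gesidkuz → gesidkuzob, pelituz → pelituzob) add -ob.
The other patterns: stems whose last vowel is 'e' insert -ez- after the first vowel; stems whose last vowel is 'a' add -esh; stems whose last vowel is 'o' add be- … -ar around the stem.
So vuhur → vuhurob.

vuhurob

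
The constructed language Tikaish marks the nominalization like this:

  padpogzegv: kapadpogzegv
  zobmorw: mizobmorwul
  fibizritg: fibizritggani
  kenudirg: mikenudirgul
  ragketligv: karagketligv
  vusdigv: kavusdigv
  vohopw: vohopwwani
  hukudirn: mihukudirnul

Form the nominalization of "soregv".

kasoregv

zobmorw and vohopw both end in -w yet inflect differently (mizobmorwul, vohopwwani), so the final letter is not what conditions the rule; the second-to-last letter is.
"soregv" has second-to-last letter 'g'. The stems whose second-to-last letter is 'g' (vusdigv → kavusdigv, ragketligv → karagketligv, padpogzegv → kapadpogzegv) add the prefix ka-.
The other patterns: stems whose second-to-last letter is 'r' add mi- … -ul around the stem; stems whose second-to-last letter is 'p' or 't' double the final consonant and add -ani.
So soregv → kasoregv.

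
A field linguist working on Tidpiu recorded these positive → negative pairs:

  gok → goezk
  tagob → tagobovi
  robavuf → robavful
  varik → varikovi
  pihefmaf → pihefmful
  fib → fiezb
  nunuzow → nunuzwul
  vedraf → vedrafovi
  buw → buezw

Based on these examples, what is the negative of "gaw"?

fib and tagob both end in -b yet inflect differently (fiezb, tagobovi), so the final letter is not what conditions the rule; the number of vowels is.
"gaw" has 1 vowel. The stems with 1 vowel (fib → fiezb, buw → buezw, gok → goezk) insert -ez- after the first vowel.
So gaw → gaezw.

gaezw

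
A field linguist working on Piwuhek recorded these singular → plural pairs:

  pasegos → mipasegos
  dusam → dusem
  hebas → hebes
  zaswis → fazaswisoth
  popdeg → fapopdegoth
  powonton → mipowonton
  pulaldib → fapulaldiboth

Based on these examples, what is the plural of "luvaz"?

pasegos and hebas both end in -s yet inflect differently (mipasegos, hebes), so the final letter is not what conditions the rule; the last vowel is.
"luvaz" has last vowel 'a'. The stems whose last vowel is 'a' (dusam → dusem, hebas → hebes) change the last vowel to 'e'.
The other patterns: stems whose last vowel is 'o' add the prefix mi-; stems whose last vowel is 'e' or 'i' add fa- … -oth around the stem.
So luvaz → luvez.

luvez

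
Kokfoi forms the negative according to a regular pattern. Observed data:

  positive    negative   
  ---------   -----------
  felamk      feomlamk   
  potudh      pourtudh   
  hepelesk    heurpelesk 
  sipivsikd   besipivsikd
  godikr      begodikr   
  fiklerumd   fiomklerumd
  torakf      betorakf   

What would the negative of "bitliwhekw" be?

fiklerumd and sipivsikd both end in -d yet inflect differently (fiomklerumd, besipivsikd), so the final letter is not what conditions the rule; the second-to-last letter is.
"bitliwhekw" has second-to-last letter 'k'. The stems whose second-to-last letter is 'k' (sipivsikd → besipivsikd, torakf → betorakf, godikr → begodikr) add the prefix be-.
So bitliwhekw → bebitliwhekw.

bebitliwhekw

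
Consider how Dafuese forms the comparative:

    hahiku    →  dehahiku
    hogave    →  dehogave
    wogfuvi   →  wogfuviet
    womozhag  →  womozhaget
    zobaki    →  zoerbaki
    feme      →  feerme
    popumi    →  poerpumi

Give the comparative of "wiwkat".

wogfuvi and zobaki both end in -i yet inflect differently (wogfuviet, zoerbaki), so the final letter is not what conditions the rule; the first letter is.
"wiwkat" begins with w-. The stems beginning with w- (wogfuvi → wogfuviet, womozhag → womozhaget) add -et.
The other patterns: stems beginning with h- add the prefix de-; stems beginning with f-, p- or z- insert -er- after the first vowel.
So wiwkat → wiwkatet.

wiwkatet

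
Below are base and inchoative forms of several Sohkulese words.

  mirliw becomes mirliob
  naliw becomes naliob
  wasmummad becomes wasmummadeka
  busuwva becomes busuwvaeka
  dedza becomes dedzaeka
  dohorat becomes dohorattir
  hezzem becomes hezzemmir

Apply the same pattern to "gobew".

gobeob

wasmummad and dohorat both have last vowel 'a' yet inflect differently (wasmummadeka, dohorattir), so the last vowel is not what conditions the rule; the final letter is.
"gobew" ends in -w. The stems ending in -w (mirliw → mirliob, naliw → naliob) drop the final letter and add -ob.
The other patterns: stems ending in -a or -d add -eka; stems ending in -m or -t double the final consonant and add -ir.
So gobew → gobeob.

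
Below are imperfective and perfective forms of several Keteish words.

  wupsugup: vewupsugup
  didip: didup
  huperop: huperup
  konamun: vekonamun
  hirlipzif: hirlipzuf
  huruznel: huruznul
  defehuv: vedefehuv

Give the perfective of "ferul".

veferul

"ferul" has last vowel 'u'. The stems whose last vowel is 'u' (wupsugup → vewupsugup, defehuv → vedefehuv, konamun → vekonamun) add the prefix ve-.
So ferul → veferul.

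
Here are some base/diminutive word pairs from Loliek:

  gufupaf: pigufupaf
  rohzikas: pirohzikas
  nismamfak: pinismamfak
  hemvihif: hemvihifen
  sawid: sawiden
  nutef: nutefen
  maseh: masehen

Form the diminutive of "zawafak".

"zawafak" has last vowel 'a'. The stems whose last vowel is 'a' (gufupaf → pigufupaf, rohzikas → pirohzikas, nismamfak → pinismamfak) add the prefix pi-.
So zawafak → pizawafak.

pizawafak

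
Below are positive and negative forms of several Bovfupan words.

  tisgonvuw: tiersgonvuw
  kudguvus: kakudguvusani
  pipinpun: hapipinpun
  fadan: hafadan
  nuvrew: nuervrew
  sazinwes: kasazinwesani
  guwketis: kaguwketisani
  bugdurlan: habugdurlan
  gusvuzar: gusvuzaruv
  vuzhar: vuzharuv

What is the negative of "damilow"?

daermilow

kudguvus and pipinpun both have last vowel 'u' yet inflect differently (kakudguvusani, hapipinpun), so the last vowel is not what conditions the rule; the final letter is.
"damilow" ends in -w. The stems ending in -w (tisgonvuw → tiersgonvuw, nuvrew → nuervrew) insert -er- after the first vowel.
The other patterns: stems ending in -s add ka- … -ani around the stem; stems ending in -n add the prefix ha-; stems ending in -r add -uv.
So damilow → daermilow.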